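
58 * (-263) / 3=-15254 / 3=-5084.67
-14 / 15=-0.93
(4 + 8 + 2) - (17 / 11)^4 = 121453 / 14641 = 8.30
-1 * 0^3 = 0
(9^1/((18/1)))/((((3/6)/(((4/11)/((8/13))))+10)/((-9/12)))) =-13/376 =-0.03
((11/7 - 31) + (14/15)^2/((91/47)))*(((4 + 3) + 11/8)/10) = -19876823/819000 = -24.27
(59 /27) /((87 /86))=5074 /2349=2.16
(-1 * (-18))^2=324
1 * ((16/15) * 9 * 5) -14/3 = 130/3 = 43.33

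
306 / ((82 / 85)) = 317.20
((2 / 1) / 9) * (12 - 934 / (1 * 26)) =-622 / 117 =-5.32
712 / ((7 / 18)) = 12816 / 7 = 1830.86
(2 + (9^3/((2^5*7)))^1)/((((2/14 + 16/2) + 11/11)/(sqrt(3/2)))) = 1177*sqrt(6)/4096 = 0.70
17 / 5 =3.40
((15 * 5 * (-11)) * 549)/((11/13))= -535275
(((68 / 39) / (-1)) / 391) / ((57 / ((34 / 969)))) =-8 / 2914353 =-0.00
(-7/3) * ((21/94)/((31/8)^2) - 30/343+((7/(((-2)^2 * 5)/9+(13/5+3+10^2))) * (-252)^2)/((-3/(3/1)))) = 9620.00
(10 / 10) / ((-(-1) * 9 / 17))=1.89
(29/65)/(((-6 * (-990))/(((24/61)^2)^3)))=51314688/184185338340575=0.00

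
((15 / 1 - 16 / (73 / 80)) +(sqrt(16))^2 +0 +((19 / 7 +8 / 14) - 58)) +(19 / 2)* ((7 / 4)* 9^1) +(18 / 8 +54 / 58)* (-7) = 10208421 / 118552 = 86.11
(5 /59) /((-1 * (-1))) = 0.08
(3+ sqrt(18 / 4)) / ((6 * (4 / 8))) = sqrt(2) / 2+ 1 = 1.71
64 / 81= 0.79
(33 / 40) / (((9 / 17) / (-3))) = -4.68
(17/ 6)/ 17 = 0.17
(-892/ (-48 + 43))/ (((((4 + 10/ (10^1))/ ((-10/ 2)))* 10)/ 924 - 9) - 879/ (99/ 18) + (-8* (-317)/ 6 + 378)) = 0.28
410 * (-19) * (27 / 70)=-21033 / 7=-3004.71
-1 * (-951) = 951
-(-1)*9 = 9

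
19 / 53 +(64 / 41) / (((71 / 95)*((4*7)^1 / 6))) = 870523 / 1079981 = 0.81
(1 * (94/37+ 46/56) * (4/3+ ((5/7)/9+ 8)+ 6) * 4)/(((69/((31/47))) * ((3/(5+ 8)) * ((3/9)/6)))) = 302876262/1959853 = 154.54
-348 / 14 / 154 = -87 / 539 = -0.16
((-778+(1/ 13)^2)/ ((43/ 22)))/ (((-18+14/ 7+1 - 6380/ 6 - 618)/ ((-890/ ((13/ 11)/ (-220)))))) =2670018476400/ 68680417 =38875.98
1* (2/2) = 1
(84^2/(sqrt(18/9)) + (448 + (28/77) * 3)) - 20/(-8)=9935/22 + 3528 * sqrt(2)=5440.94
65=65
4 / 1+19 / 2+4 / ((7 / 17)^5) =11812645 / 33614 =351.42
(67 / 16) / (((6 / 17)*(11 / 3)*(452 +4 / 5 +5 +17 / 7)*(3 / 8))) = 39865 / 2126256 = 0.02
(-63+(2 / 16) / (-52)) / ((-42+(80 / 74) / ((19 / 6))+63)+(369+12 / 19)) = -969733 / 6017856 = -0.16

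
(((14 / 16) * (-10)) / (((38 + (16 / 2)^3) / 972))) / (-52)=1701 / 5720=0.30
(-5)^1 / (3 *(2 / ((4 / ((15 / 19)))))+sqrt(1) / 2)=-95 / 32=-2.97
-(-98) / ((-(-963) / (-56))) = -5488 / 963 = -5.70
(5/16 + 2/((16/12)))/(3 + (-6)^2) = 29/624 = 0.05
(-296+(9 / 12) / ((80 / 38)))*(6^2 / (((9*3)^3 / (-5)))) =47303 / 17496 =2.70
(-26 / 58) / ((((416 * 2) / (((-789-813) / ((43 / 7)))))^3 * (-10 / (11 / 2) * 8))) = -1939029218973 / 2042960580444160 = -0.00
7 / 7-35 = -34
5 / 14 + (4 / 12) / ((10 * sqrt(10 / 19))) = sqrt(190) / 300 + 5 / 14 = 0.40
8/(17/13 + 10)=104/147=0.71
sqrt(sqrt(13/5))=1.27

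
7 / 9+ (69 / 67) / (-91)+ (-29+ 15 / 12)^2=676763161 / 877968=770.83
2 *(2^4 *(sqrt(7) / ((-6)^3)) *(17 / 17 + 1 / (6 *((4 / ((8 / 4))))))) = -13 *sqrt(7) / 81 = -0.42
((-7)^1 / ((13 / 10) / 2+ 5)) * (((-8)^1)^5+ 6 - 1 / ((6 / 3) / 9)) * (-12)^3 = -7926871680 / 113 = -70149306.90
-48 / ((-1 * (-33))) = -16 / 11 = -1.45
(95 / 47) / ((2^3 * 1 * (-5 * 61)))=-19 / 22936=-0.00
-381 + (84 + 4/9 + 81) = -1940/9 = -215.56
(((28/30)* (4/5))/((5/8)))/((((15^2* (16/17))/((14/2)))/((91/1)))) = 303212/84375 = 3.59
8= 8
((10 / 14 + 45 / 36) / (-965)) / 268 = -11 / 1448272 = -0.00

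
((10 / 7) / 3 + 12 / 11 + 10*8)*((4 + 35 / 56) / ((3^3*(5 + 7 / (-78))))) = 4531501 / 1592514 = 2.85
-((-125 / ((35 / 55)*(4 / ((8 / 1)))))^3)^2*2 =-865020019531250000000 / 117649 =-7352548848959617.17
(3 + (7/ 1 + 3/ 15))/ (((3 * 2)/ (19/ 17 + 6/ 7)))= 47/ 14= 3.36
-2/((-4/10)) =5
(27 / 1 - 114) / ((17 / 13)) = -1131 / 17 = -66.53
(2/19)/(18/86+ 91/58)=4988/84265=0.06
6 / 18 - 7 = -20 / 3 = -6.67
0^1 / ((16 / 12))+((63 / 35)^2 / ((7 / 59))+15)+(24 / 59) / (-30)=42.30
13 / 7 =1.86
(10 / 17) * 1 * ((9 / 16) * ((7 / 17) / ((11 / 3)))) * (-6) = -2835 / 12716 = -0.22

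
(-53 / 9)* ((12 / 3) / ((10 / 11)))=-1166 / 45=-25.91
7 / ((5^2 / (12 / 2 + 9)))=21 / 5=4.20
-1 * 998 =-998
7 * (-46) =-322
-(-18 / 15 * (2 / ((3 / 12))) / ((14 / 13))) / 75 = 104 / 875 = 0.12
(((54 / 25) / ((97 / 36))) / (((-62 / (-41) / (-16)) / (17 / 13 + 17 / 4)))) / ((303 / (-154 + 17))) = 2103813648 / 98704775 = 21.31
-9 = -9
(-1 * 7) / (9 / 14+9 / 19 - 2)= 1862 / 235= 7.92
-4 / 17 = -0.24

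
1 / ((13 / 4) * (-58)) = -2 / 377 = -0.01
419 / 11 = 38.09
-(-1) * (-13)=-13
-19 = -19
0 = 0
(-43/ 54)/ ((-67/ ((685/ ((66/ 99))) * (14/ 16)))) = 206185/ 19296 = 10.69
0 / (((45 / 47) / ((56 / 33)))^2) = 0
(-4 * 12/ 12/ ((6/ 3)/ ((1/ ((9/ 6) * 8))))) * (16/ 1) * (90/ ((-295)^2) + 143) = -381.34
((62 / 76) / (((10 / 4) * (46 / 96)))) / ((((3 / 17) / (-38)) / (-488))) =8229632 / 115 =71562.02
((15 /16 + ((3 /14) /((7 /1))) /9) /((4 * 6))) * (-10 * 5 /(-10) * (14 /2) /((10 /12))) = 2213 /1344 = 1.65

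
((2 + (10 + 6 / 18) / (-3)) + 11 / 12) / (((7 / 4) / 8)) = -152 / 63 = -2.41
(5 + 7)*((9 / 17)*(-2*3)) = -648 / 17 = -38.12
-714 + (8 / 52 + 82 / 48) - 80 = -247147 / 312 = -792.14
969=969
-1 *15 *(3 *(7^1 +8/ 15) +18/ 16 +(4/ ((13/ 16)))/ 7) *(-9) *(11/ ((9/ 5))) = 14671635/ 728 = 20153.34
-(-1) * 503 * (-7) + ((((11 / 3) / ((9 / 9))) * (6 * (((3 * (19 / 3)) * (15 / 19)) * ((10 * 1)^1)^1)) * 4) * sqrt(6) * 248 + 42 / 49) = -24641 / 7 + 3273600 * sqrt(6) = 8015129.48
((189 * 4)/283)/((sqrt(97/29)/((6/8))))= 1.10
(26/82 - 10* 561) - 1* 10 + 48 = -5571.68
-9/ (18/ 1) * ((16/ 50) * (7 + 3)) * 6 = -48/ 5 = -9.60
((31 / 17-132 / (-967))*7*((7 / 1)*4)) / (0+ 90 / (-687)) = -723103682 / 246585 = -2932.47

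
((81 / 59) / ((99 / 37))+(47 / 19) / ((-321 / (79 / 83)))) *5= 830802620 / 328534833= 2.53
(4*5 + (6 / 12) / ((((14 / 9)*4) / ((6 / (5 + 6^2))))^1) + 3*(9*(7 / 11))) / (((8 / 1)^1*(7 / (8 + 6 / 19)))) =74209519 / 13436192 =5.52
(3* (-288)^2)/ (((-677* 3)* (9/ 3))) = -40.84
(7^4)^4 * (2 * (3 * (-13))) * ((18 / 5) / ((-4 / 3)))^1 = 34994275889789853 / 5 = 6998855177957970.60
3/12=1/4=0.25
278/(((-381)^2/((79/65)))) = 21962/9435465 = 0.00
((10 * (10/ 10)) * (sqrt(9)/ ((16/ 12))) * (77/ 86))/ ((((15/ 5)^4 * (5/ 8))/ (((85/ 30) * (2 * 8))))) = 20944/ 1161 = 18.04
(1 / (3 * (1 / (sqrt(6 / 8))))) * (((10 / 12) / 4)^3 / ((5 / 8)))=25 * sqrt(3) / 10368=0.00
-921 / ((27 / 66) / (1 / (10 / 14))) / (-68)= 23639 / 510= 46.35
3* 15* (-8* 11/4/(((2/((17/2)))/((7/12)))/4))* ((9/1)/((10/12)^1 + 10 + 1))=-530145/71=-7466.83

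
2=2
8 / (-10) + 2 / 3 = -2 / 15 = -0.13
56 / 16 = 7 / 2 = 3.50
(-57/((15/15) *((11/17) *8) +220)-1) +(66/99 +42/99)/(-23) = -38169/29348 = -1.30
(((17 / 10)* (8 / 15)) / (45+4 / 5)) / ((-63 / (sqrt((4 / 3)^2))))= -272 / 649215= -0.00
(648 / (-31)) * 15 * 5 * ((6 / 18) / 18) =-900 / 31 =-29.03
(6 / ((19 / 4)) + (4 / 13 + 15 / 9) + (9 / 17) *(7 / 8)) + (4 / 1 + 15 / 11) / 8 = 4.37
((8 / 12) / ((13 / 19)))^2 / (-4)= -361 / 1521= -0.24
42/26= 21/13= 1.62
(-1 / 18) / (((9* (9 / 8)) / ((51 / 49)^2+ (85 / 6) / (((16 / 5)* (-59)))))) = -13711639 / 2478465864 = -0.01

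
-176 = -176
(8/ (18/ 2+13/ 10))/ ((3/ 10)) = 800/ 309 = 2.59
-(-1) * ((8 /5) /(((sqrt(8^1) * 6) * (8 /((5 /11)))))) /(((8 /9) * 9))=sqrt(2) /2112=0.00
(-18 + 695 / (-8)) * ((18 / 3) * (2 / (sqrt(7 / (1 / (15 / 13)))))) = -839 * sqrt(1365) / 70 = -442.82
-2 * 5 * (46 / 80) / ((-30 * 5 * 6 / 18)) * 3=69 / 200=0.34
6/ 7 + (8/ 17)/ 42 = 310/ 357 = 0.87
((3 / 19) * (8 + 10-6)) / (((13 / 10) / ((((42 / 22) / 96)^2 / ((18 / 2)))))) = 245 / 3825536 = 0.00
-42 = -42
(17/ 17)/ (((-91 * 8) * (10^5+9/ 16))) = -2/ 145600819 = -0.00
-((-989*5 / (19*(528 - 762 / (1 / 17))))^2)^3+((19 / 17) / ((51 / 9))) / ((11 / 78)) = 769979494828853068742817593688842101 / 550554389160749296767574947881913024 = 1.40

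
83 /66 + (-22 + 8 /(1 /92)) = 715.26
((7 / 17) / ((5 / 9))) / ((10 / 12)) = 378 / 425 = 0.89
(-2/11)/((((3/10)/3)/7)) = -140/11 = -12.73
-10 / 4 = -2.50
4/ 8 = 1/ 2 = 0.50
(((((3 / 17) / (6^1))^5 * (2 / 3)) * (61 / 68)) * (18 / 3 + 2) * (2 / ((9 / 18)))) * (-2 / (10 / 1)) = -61 / 724127070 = -0.00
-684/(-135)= 76/15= 5.07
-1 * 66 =-66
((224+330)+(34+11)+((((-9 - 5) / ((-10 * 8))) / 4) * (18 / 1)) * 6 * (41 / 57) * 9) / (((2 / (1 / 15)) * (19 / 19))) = 478487 / 22800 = 20.99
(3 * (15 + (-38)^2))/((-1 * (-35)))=4377/35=125.06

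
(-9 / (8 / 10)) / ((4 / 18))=-50.62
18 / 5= 3.60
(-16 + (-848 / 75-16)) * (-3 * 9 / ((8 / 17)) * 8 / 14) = 35496 / 25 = 1419.84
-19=-19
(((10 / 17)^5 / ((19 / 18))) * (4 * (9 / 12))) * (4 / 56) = 2700000 / 188840981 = 0.01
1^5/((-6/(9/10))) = -3/20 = -0.15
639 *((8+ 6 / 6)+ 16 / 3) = 9159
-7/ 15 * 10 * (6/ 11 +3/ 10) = -217/ 55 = -3.95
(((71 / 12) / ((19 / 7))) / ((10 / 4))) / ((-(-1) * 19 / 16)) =3976 / 5415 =0.73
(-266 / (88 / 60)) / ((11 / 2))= -32.98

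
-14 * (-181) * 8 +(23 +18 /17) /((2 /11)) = 693747 /34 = 20404.32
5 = 5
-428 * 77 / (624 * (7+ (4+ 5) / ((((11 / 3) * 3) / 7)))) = -12947 / 3120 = -4.15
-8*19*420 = -63840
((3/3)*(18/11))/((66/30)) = 90/121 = 0.74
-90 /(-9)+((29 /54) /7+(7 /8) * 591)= 797129 /1512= 527.20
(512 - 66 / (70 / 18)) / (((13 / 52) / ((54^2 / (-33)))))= -67363488 / 385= -174970.10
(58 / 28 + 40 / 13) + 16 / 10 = 6141 / 910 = 6.75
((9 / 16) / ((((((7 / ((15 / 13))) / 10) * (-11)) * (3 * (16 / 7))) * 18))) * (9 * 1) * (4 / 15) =-0.00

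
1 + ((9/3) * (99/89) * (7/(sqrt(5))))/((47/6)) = 1 + 12474 * sqrt(5)/20915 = 2.33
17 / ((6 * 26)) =17 / 156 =0.11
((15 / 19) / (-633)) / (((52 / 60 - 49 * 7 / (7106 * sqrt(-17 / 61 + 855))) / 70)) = -9457009576014000 / 93879843686317537 - 10102207500 * sqrt(3180418) / 93879843686317537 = -0.10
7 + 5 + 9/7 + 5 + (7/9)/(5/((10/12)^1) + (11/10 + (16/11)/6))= 935822/50883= 18.39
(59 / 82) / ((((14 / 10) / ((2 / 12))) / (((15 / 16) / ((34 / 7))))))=1475 / 89216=0.02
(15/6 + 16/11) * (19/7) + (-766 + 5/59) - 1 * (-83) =-6107441/9086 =-672.18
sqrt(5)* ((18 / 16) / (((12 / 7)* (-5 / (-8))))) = 21* sqrt(5) / 20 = 2.35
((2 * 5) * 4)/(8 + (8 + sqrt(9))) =40/19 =2.11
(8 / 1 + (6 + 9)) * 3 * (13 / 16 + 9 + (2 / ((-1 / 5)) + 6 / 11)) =4347 / 176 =24.70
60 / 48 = 5 / 4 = 1.25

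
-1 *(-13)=13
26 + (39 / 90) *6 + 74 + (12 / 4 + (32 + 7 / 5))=139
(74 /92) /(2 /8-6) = -74 /529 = -0.14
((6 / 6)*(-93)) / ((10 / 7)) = -651 / 10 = -65.10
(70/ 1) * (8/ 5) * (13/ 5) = 1456/ 5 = 291.20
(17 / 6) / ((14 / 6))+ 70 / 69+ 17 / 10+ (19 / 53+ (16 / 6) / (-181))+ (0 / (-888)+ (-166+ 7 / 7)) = -1241196142 / 7722365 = -160.73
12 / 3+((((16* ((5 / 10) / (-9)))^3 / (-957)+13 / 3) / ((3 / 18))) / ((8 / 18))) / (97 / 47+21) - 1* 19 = -698171555 / 56018952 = -12.46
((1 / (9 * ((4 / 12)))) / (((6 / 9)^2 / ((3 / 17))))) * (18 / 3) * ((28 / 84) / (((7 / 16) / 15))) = 1080 / 119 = 9.08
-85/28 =-3.04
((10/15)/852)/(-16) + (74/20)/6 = 63043/102240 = 0.62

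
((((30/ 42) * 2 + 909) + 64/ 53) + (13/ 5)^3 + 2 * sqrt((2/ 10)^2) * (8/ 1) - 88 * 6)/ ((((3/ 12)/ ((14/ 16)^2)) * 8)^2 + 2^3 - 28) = -1608207979/ 52397125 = -30.69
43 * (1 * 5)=215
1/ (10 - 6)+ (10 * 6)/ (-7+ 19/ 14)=-3281/ 316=-10.38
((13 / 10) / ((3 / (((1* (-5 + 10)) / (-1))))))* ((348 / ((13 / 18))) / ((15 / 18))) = -6264 / 5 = -1252.80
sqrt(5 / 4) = sqrt(5) / 2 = 1.12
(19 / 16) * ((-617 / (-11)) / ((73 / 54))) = 316521 / 6424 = 49.27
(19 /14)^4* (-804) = -26194521 /9604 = -2727.46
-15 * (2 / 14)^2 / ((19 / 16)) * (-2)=480 / 931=0.52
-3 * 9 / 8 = -27 / 8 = -3.38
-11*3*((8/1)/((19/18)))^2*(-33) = 22581504/361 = 62552.64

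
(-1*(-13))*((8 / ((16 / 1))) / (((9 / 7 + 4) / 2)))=91 / 37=2.46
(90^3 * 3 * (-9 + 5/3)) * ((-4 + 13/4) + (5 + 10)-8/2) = -164389500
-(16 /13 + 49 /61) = -1613 /793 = -2.03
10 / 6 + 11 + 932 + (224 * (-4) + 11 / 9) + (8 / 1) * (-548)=-39007 / 9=-4334.11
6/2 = 3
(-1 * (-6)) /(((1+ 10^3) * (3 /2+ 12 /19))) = 0.00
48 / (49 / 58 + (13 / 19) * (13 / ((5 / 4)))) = 88160 / 14621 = 6.03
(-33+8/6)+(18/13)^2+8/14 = -103553/3549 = -29.18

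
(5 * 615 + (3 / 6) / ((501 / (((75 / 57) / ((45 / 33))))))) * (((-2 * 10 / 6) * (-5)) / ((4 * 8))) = 4390640125 / 2741472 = 1601.56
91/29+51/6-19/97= 64373/5626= 11.44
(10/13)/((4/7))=35/26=1.35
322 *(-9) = -2898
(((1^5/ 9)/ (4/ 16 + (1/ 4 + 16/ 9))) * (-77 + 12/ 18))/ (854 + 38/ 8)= -8/ 1845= -0.00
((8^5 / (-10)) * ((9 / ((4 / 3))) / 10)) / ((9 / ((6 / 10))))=-18432 / 125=-147.46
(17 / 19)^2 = 289 / 361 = 0.80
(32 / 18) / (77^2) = 16 / 53361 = 0.00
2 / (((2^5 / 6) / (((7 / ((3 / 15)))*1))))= 105 / 8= 13.12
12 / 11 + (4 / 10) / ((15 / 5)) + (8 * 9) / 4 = 3172 / 165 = 19.22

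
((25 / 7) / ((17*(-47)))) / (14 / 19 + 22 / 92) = -21850 / 4770829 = -0.00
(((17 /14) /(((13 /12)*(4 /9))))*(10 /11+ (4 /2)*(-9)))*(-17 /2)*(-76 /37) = -27872316 /37037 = -752.55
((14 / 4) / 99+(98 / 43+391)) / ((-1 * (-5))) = 3348679 / 42570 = 78.66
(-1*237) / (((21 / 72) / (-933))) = 5306904 / 7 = 758129.14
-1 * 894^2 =-799236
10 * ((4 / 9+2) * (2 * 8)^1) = 3520 / 9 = 391.11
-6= -6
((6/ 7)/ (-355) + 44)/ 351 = 109334/ 872235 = 0.13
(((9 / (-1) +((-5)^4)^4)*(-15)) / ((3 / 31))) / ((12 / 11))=-65040588375070 / 3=-21680196125023.33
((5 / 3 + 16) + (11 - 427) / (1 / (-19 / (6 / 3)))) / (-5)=-793.93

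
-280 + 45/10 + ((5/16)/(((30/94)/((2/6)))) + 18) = -37033/144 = -257.17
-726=-726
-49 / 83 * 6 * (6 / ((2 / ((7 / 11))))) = -6174 / 913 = -6.76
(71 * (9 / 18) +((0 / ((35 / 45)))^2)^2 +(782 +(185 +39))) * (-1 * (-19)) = 39577 / 2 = 19788.50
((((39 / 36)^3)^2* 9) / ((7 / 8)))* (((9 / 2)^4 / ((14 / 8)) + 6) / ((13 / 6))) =832810199 / 451584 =1844.20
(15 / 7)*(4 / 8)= 15 / 14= 1.07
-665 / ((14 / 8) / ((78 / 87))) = -9880 / 29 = -340.69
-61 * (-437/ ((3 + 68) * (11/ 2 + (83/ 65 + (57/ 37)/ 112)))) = 7180329520/ 129868727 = 55.29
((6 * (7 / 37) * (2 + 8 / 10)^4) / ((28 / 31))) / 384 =74431 / 370000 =0.20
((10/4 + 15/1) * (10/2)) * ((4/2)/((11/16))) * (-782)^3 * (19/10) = -2544086605760/11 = -231280600523.64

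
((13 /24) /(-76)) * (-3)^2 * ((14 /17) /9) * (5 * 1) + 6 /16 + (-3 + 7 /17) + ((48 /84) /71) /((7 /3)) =-120775303 /53938416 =-2.24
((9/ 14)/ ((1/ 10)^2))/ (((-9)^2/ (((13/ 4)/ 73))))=325/ 9198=0.04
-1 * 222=-222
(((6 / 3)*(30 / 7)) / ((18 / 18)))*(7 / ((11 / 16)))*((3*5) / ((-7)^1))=-14400 / 77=-187.01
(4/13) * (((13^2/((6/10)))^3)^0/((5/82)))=328/65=5.05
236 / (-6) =-118 / 3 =-39.33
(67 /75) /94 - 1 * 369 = -368.99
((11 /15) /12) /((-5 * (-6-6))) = 11 /10800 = 0.00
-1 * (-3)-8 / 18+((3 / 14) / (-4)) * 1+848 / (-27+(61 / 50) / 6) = -118080421 / 4051656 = -29.14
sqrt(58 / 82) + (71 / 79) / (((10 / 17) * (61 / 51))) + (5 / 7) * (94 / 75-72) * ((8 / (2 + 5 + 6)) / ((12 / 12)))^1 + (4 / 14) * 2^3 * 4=-272026523 / 13155870 + sqrt(1189) / 41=-19.84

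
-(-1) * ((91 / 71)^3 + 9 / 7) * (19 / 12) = 40356931 / 7516131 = 5.37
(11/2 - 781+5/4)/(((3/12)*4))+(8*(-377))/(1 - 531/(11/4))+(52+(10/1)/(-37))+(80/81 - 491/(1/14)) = -192002018797/25330644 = -7579.83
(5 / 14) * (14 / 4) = 5 / 4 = 1.25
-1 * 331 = -331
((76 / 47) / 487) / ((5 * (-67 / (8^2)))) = -4864 / 7667815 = -0.00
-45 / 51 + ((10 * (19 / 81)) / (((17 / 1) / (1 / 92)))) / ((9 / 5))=-502535 / 570078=-0.88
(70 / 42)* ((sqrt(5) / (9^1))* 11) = 4.55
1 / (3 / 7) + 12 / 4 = 16 / 3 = 5.33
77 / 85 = 0.91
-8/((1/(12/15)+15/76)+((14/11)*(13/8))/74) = -494912/91269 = -5.42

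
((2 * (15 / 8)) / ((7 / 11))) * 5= 825 / 28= 29.46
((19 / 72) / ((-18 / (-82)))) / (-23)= -779 / 14904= -0.05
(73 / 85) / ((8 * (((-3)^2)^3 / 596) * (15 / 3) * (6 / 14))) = 76139 / 1858950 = 0.04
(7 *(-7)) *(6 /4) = -147 /2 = -73.50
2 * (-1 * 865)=-1730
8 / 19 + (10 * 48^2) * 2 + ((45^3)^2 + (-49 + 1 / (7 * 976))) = 1077901183496723 / 129808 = 8303811656.42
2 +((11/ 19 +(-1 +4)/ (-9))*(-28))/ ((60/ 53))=-3484/ 855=-4.07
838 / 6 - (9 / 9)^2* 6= 401 / 3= 133.67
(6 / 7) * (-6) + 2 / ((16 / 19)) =-155 / 56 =-2.77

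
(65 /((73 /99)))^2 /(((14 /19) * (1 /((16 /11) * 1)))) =572200200 /37303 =15339.25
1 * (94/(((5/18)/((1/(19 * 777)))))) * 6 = 3384/24605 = 0.14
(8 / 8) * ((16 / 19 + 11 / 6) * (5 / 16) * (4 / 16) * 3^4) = 41175 / 2432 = 16.93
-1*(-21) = 21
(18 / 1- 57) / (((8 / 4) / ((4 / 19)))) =-78 / 19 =-4.11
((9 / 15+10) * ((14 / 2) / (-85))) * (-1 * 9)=3339 / 425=7.86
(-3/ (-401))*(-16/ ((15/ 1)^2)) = -16/ 30075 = -0.00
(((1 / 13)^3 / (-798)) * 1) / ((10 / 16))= -4 / 4383015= -0.00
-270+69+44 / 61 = -12217 / 61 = -200.28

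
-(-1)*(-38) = -38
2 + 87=89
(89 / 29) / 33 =89 / 957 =0.09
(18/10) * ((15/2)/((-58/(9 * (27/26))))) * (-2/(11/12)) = 19683/4147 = 4.75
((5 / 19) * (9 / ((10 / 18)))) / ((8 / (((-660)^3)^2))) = 836871243912000000 / 19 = 44045854942736842.11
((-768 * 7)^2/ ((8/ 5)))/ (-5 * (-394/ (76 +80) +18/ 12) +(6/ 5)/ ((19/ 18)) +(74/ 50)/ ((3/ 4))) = 13942656000/ 6359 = 2192586.26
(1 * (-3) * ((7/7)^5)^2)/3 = -1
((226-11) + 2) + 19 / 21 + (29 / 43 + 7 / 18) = 1186369 / 5418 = 218.97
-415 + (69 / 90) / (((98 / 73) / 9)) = -401663 / 980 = -409.86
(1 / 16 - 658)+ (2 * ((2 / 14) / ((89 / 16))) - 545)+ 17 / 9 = -1201.00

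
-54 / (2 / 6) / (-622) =81 / 311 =0.26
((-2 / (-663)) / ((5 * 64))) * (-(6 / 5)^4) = -27 / 1381250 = -0.00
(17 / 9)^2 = 289 / 81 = 3.57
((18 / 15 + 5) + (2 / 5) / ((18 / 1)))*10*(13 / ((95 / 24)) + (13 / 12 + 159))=5214692 / 513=10165.09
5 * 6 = 30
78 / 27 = 26 / 9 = 2.89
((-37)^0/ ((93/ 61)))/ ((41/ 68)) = 4148/ 3813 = 1.09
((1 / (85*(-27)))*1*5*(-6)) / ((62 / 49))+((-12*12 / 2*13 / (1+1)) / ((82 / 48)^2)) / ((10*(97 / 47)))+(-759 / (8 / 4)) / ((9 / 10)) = -429.43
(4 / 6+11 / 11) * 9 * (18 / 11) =270 / 11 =24.55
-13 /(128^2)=-13 /16384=-0.00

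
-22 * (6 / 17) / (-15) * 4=176 / 85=2.07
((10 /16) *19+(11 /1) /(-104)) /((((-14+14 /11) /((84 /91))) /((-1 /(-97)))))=-5049 /573755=-0.01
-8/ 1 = -8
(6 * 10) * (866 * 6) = 311760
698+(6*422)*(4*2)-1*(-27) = 20981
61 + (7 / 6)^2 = 2245 / 36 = 62.36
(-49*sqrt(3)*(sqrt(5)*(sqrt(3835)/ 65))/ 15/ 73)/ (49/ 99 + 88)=-0.00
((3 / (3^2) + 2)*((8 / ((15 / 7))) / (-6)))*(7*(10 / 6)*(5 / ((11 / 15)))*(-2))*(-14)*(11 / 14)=-68600 / 27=-2540.74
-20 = -20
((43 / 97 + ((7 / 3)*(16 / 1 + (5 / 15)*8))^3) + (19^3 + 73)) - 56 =6329173871 / 70713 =89505.10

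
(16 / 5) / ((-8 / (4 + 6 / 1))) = -4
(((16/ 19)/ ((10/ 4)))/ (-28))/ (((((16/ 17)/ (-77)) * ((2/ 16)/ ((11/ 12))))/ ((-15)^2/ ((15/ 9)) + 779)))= 1880098/ 285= 6596.84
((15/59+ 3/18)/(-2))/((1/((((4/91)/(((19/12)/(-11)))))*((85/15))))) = 0.36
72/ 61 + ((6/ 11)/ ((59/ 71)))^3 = 24397715664/ 16674926389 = 1.46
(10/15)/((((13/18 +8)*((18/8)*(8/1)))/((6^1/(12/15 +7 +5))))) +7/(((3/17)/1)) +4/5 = 1524859/37680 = 40.47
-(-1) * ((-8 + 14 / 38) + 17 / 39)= -7.20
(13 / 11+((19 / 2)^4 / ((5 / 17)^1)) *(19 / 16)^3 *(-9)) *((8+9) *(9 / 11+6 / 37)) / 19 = -537064330052229 / 1467023360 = -366091.19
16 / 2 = 8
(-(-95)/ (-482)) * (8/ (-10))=38/ 241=0.16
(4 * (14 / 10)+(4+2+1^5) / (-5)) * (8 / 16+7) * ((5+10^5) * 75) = 472523625 / 2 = 236261812.50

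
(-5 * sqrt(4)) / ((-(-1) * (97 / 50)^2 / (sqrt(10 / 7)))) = -25000 * sqrt(70) / 65863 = -3.18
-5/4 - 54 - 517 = -2289/4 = -572.25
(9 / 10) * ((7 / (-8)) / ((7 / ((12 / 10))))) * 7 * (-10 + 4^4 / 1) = -232.47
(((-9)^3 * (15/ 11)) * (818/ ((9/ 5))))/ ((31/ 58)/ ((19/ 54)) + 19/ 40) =-109524474000/ 483439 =-226552.83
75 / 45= 1.67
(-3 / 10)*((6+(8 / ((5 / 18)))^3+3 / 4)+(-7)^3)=-35327433 / 5000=-7065.49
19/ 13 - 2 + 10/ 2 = 58/ 13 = 4.46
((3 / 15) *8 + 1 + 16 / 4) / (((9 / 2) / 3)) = 22 / 5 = 4.40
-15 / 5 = -3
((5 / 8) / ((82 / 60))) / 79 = 75 / 12956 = 0.01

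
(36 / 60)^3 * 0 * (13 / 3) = 0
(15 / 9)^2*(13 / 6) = 325 / 54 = 6.02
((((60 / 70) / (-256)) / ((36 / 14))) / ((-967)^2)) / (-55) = 1 / 39498159360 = 0.00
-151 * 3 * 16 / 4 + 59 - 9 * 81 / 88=-154993 / 88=-1761.28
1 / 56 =0.02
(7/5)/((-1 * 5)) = -7/25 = -0.28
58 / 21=2.76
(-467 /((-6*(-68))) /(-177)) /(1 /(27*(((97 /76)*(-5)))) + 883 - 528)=679485 /37300759576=0.00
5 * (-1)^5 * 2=-10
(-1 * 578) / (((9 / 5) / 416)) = -1202240 / 9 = -133582.22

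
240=240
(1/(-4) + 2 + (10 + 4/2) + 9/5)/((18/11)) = 3421/360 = 9.50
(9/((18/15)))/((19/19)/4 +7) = 30/29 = 1.03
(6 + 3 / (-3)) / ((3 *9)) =5 / 27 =0.19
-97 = -97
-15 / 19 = -0.79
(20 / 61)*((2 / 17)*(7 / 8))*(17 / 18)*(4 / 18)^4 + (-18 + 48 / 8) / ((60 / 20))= -14407676 / 3601989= -4.00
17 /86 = 0.20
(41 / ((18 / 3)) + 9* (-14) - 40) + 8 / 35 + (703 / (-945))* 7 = -62047 / 378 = -164.15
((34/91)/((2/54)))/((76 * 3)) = 153/3458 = 0.04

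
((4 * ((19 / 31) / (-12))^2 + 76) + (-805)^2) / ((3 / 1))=22421702557 / 103788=216033.67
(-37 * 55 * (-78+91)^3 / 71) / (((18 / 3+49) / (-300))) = 24386700 / 71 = 343474.65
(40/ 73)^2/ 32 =50/ 5329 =0.01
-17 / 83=-0.20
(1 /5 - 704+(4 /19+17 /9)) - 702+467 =-800879 /855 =-936.70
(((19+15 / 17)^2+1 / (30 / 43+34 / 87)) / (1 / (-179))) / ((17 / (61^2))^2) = -1155637668552769463 / 340097512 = -3397959784.41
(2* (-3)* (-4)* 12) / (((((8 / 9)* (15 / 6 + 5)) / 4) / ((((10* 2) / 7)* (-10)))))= -34560 / 7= -4937.14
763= 763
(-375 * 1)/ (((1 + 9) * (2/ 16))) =-300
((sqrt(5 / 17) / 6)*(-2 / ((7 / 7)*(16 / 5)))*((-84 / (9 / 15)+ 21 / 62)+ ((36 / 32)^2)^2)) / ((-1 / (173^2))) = -233425.21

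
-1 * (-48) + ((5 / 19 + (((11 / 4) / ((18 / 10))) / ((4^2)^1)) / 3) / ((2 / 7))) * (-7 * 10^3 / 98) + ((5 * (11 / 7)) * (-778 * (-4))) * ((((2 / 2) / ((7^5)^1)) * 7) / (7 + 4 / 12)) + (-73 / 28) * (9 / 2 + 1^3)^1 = -10676708915 / 275903712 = -38.70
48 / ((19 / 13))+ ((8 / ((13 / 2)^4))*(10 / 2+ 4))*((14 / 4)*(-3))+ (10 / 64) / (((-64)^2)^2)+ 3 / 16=9499387779180239 / 291337832235008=32.61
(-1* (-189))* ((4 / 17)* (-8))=-6048 / 17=-355.76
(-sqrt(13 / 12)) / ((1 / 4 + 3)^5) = -0.00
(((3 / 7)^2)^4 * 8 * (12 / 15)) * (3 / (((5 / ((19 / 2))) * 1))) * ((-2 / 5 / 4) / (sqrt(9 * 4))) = -498636 / 720600125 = -0.00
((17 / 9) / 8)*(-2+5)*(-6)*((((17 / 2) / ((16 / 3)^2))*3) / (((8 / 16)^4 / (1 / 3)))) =-2601 / 128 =-20.32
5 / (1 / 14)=70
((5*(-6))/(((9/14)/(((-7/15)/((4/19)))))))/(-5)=-931/45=-20.69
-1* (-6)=6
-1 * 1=-1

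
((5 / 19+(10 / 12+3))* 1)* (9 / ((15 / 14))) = 3269 / 95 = 34.41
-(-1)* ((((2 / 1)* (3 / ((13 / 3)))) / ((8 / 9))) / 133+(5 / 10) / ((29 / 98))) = 341233 / 200564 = 1.70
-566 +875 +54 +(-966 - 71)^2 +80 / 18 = 9681628 / 9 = 1075736.44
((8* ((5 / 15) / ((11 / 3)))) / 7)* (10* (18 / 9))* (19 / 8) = 4.94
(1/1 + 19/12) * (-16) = -124/3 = -41.33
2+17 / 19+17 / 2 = 433 / 38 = 11.39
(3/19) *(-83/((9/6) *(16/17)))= -9.28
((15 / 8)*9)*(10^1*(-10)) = -3375 / 2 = -1687.50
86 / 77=1.12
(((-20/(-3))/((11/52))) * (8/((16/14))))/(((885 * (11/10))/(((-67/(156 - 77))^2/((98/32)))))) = 149393920/2806933437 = 0.05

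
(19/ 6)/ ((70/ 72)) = 114/ 35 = 3.26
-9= -9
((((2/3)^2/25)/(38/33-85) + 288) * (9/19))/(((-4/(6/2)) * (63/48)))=-717205872/9200275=-77.95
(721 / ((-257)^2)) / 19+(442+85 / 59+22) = 34461702730 / 74040929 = 465.44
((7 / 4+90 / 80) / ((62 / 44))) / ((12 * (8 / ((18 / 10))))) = 759 / 19840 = 0.04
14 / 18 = 7 / 9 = 0.78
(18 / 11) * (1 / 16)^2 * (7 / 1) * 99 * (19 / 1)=10773 / 128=84.16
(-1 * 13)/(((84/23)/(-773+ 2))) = 76843/28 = 2744.39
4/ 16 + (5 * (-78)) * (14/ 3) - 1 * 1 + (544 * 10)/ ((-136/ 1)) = -7443/ 4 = -1860.75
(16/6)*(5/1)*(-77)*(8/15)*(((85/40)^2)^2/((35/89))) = -81767059/2880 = -28391.34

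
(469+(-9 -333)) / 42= 127 / 42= 3.02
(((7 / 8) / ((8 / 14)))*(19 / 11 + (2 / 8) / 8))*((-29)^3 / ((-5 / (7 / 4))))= 5178199313 / 225280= 22985.61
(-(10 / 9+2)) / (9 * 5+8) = -28 / 477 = -0.06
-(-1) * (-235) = -235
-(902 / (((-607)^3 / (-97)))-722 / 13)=161473110624 / 2907431059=55.54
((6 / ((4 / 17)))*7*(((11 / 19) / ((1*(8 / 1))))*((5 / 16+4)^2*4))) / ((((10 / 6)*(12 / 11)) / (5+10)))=616982751 / 77824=7927.92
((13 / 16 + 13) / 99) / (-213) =-221 / 337392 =-0.00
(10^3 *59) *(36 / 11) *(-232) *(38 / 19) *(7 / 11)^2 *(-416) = 20089165824000 / 1331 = 15093287621.34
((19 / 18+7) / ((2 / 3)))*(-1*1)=-145 / 12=-12.08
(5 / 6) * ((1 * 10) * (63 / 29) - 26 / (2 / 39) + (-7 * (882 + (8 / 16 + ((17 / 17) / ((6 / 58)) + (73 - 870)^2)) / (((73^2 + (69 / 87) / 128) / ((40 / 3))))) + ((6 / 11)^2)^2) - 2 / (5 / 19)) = -6724559747631145223 / 453541143921426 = -14826.79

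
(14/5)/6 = 0.47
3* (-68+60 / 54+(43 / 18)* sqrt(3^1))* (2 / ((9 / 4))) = -4816 / 27+172* sqrt(3) / 27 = -167.34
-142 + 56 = -86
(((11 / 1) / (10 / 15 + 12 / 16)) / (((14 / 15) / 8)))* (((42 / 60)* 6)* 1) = 4752 / 17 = 279.53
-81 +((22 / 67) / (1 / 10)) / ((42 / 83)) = -104837 / 1407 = -74.51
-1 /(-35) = 1 /35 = 0.03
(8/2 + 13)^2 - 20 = 269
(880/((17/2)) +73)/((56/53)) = 159053/952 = 167.07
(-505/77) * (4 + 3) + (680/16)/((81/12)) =-11765/297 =-39.61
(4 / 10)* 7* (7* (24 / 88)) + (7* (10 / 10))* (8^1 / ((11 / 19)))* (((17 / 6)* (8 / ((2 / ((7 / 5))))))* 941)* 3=238291606 / 55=4332574.65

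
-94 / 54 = -47 / 27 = -1.74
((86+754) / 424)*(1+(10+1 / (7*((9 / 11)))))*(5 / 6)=8800 / 477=18.45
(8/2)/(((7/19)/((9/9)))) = 76/7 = 10.86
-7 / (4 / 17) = -119 / 4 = -29.75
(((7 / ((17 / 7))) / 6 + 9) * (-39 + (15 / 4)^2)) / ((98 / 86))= -790039 / 3808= -207.47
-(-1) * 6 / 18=1 / 3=0.33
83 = 83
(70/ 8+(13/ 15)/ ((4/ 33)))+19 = 349/ 10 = 34.90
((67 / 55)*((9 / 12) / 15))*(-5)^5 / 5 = -1675 / 44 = -38.07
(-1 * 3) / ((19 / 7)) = -21 / 19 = -1.11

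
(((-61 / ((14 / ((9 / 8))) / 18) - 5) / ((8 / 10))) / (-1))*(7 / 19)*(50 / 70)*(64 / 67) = 29.30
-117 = -117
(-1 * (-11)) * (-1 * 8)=-88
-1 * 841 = -841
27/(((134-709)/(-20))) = 0.94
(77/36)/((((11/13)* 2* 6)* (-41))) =-91/17712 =-0.01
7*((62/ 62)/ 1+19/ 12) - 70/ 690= 4963/ 276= 17.98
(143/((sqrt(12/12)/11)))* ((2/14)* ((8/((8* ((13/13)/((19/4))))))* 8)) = 59774/7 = 8539.14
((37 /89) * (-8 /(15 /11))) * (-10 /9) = 6512 /2403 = 2.71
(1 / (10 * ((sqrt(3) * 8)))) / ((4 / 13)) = 13 * sqrt(3) / 960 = 0.02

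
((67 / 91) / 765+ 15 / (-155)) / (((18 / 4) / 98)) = -5789504 / 2774655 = -2.09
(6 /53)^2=36 /2809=0.01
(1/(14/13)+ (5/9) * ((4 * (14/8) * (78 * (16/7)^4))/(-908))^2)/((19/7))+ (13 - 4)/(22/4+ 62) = 27454054220113/493647304710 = 55.61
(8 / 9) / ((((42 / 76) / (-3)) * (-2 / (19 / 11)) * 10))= 1444 / 3465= 0.42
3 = 3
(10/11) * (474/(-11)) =-4740/121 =-39.17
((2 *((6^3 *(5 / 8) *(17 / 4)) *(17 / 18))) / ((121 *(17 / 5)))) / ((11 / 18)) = 11475 / 2662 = 4.31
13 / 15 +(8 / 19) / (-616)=0.87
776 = 776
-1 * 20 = -20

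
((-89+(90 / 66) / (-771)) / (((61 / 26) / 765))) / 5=-5804.08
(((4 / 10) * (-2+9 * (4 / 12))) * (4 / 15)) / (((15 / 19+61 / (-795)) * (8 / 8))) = 4028 / 26915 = 0.15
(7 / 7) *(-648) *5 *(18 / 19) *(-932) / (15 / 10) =36236160 / 19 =1907166.32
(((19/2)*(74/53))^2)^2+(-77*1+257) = 245662822261/7890481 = 31134.07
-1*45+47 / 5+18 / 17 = -2936 / 85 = -34.54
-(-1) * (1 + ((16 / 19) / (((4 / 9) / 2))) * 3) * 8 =1880 / 19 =98.95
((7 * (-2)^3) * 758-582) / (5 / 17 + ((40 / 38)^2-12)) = 20313470 / 5003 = 4060.26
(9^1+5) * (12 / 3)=56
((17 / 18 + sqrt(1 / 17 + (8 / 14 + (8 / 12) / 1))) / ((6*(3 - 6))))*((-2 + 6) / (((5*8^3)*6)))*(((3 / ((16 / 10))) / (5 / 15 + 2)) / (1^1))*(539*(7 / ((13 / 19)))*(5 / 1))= -7315*sqrt(165291) / 8146944 - 870485 / 2875392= -0.67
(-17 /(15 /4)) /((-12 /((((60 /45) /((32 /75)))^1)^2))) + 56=34381 /576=59.69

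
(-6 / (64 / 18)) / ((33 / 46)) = -207 / 88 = -2.35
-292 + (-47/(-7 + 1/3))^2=-96919/400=-242.30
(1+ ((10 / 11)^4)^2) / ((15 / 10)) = 628717762 / 643076643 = 0.98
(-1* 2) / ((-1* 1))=2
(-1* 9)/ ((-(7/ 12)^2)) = 1296/ 49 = 26.45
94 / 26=3.62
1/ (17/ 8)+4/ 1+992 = 16940/ 17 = 996.47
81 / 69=27 / 23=1.17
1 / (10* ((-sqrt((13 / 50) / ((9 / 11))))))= -3* sqrt(286) / 286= -0.18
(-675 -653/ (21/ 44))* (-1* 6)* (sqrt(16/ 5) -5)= -429070/ 7+343256* sqrt(5)/ 35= -39365.89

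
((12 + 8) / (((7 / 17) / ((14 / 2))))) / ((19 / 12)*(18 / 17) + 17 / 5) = 57800 / 863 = 66.98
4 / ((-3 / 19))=-76 / 3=-25.33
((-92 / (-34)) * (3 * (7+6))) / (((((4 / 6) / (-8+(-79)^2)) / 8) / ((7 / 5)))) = 939288168 / 85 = 11050449.04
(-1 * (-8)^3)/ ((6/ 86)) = 22016/ 3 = 7338.67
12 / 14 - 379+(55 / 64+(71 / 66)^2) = -183501455 / 487872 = -376.13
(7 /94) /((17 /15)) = 105 /1598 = 0.07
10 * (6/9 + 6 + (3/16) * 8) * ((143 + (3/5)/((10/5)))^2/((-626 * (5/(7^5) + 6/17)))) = -28749320355959/3790818120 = -7583.94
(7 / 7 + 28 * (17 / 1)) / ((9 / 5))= 265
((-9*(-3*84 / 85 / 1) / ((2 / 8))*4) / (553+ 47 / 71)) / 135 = 47712 / 8353375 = 0.01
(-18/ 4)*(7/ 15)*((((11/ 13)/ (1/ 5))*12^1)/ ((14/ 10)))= -990/ 13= -76.15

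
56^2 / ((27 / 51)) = 53312 / 9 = 5923.56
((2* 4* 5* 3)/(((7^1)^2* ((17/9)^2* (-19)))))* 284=-2760480/269059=-10.26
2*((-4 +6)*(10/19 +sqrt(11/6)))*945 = 37800/19 +630*sqrt(66) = 7107.62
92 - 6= 86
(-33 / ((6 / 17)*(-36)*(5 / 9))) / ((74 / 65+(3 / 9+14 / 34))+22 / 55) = 123981 / 60560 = 2.05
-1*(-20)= 20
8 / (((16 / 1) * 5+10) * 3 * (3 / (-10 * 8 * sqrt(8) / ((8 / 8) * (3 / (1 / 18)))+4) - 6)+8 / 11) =-1016751824 / 307027217831+423403200 * sqrt(2) / 307027217831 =-0.00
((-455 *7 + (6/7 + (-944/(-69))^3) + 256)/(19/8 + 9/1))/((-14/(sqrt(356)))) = 6758578280 *sqrt(89)/1464821631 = 43.53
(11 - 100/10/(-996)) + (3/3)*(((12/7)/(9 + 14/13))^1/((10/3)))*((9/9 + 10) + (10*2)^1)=28752047/2283330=12.59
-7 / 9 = -0.78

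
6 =6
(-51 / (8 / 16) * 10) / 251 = -1020 / 251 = -4.06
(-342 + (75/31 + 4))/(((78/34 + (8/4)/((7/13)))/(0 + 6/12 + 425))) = -1053501407/44330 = -23764.98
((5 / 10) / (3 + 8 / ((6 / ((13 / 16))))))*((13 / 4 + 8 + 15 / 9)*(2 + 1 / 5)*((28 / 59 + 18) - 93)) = -1499377 / 5782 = -259.32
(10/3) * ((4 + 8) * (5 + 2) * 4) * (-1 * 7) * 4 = -31360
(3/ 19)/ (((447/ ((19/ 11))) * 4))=1/ 6556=0.00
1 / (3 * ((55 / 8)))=8 / 165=0.05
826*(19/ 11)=15694/ 11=1426.73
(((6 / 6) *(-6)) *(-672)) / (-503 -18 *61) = -4032 / 1601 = -2.52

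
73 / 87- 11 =-884 / 87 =-10.16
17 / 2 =8.50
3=3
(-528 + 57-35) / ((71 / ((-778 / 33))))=35788 / 213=168.02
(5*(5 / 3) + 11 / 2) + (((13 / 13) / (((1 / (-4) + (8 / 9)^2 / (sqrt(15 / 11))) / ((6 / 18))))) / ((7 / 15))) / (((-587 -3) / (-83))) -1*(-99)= 3442176*sqrt(165) / 257084653 + 174144331421 / 1542507918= 113.07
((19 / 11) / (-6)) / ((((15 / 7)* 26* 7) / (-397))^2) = -0.30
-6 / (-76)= 3 / 38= 0.08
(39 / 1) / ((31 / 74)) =2886 / 31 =93.10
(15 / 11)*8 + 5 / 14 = 1735 / 154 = 11.27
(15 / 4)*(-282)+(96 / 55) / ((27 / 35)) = -208937 / 198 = -1055.24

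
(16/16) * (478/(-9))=-478/9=-53.11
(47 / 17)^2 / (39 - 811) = -2209 / 223108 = -0.01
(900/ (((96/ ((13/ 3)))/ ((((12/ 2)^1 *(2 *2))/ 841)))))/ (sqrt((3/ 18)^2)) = 5850/ 841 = 6.96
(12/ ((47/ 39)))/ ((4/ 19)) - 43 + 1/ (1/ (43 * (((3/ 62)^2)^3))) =11473649061277/ 2669611072448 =4.30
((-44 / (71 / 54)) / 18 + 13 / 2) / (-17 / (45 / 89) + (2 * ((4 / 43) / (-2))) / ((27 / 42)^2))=-11476485 / 83702042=-0.14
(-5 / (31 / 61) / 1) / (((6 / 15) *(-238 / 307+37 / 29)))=-49.13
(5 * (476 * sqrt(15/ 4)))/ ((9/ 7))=3584.66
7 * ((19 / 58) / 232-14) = -1318555 / 13456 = -97.99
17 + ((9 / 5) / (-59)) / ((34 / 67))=169907 / 10030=16.94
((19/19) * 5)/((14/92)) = 230/7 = 32.86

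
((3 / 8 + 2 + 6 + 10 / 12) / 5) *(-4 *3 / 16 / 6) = -221 / 960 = -0.23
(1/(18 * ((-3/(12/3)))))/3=-0.02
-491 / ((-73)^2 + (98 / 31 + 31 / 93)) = -45663 / 495922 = -0.09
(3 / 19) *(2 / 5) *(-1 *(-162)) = 972 / 95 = 10.23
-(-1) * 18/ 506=9/ 253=0.04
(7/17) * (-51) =-21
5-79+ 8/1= -66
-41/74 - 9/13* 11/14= -3697/3367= -1.10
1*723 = 723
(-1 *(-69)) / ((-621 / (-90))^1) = 10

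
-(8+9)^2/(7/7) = -289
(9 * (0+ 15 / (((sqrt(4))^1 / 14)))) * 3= 2835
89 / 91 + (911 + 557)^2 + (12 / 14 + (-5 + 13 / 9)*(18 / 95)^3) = 168137538176649 / 78021125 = 2155025.81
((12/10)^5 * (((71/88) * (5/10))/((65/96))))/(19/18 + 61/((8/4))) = 104976/2234375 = 0.05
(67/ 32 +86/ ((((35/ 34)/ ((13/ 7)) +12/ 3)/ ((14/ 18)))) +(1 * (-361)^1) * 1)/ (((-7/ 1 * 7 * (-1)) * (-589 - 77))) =199559057/ 18919365696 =0.01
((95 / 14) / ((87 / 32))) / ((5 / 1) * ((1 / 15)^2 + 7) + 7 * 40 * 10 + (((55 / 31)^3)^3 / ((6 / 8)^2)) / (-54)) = 1017264462631816725 / 1153147066379570037286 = 0.00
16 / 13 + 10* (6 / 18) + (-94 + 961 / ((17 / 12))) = 390452 / 663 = 588.92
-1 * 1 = -1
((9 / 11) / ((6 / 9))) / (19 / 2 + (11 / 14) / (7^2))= 3087 / 23936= 0.13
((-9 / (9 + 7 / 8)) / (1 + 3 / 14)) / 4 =-252 / 1343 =-0.19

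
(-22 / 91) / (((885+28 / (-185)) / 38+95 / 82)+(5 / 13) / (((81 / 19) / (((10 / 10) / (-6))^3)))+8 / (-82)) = -55471592880 / 5586217417501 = -0.01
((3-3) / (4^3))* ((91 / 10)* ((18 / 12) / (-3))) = 0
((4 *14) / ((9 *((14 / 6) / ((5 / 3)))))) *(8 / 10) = 32 / 9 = 3.56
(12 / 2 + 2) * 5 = 40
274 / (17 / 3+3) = 411 / 13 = 31.62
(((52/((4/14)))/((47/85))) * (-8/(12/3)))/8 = -82.29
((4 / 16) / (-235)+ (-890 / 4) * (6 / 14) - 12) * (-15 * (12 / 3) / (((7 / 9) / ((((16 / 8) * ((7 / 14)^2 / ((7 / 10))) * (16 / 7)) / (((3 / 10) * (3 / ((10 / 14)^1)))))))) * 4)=33908016000 / 789929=42925.40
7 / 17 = 0.41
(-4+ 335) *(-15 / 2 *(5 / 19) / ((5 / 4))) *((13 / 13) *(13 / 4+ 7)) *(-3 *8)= 2442780 / 19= 128567.37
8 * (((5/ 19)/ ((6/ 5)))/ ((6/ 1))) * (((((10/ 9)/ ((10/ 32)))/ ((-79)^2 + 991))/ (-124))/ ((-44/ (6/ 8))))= 25/ 1265115456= 0.00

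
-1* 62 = -62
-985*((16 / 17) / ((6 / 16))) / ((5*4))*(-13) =81952 / 51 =1606.90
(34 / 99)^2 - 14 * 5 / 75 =-39958 / 49005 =-0.82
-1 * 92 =-92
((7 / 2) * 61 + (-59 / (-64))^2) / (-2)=-877977 / 8192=-107.17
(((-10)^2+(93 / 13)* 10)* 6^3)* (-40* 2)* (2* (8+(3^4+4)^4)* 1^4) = -4023040144550400 / 13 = -309464626503876.92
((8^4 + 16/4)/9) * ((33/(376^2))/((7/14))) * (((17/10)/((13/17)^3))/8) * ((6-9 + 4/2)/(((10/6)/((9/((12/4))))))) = -113003913/621206144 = -0.18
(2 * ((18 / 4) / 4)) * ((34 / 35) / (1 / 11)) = 1683 / 70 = 24.04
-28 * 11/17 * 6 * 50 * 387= -2103458.82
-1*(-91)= 91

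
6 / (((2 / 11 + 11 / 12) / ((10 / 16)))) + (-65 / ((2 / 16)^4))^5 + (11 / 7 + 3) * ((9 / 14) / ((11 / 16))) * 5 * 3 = -20909964049644856954742373344399 / 15631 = -1337724013156218857062400000.00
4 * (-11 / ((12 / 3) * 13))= -11 / 13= -0.85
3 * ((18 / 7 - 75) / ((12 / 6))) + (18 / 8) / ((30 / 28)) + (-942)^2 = 887257.46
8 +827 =835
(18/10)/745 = 9/3725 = 0.00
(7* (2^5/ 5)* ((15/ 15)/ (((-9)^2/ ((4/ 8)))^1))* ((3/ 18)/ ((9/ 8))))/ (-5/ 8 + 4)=3584/ 295245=0.01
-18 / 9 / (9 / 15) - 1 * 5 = -8.33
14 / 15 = 0.93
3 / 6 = 0.50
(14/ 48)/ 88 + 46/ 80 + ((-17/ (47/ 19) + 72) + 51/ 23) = 775369667/ 11415360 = 67.92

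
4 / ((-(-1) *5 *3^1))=0.27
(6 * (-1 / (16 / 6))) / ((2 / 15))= -16.88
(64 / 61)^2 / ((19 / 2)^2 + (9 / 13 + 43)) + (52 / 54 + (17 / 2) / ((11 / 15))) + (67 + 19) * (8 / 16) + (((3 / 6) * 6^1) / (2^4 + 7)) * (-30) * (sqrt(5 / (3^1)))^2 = 17363954684609 / 354074843430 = 49.04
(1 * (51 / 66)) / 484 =17 / 10648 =0.00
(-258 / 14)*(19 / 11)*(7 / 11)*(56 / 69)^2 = -2562112 / 192027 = -13.34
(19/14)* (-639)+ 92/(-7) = -12325/14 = -880.36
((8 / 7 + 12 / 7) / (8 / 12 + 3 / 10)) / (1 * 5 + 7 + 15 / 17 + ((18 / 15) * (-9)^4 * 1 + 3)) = 4250 / 11343843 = 0.00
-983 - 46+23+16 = -990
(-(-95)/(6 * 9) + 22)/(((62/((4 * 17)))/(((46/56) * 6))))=501653/3906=128.43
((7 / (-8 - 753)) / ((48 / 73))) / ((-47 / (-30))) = -2555 / 286136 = -0.01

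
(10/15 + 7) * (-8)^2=1472/3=490.67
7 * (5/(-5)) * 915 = -6405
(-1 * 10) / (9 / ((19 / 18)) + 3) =-190 / 219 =-0.87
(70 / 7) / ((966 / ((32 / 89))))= 160 / 42987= 0.00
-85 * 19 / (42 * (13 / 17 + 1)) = -5491 / 252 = -21.79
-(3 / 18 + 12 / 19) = -91 / 114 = -0.80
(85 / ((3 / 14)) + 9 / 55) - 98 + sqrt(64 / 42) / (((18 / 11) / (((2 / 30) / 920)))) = 11 * sqrt(42) / 1304100 + 49307 / 165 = 298.83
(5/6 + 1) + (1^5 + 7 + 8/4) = 71/6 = 11.83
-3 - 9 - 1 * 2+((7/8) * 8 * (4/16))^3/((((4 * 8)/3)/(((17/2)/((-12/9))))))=-281855/16384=-17.20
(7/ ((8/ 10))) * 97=3395/ 4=848.75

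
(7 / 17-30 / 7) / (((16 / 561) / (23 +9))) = -30426 / 7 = -4346.57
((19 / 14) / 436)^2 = 361 / 37258816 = 0.00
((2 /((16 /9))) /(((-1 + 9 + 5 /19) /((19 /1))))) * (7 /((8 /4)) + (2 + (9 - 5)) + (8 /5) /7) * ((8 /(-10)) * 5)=-2212569 /21980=-100.66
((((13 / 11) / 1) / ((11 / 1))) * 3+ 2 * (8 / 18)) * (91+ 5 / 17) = 2047088 / 18513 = 110.58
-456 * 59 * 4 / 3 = -35872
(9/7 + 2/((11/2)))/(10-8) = 127/154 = 0.82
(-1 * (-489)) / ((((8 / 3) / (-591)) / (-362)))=156926457 / 4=39231614.25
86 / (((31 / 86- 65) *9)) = -7396 / 50031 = -0.15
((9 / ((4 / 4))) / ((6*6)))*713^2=508369 / 4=127092.25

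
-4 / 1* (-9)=36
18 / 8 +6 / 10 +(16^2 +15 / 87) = 150233 / 580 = 259.02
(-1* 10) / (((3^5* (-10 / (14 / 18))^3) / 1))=343 / 17714700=0.00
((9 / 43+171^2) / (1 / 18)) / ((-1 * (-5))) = 22632696 / 215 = 105268.35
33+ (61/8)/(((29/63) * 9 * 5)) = 38707/1160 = 33.37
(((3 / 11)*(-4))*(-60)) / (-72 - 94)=-360 / 913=-0.39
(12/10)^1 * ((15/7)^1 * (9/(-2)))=-81/7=-11.57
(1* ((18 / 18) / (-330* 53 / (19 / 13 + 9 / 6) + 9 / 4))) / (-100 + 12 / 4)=28 / 16033809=0.00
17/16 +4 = 81/16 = 5.06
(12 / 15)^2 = 16 / 25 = 0.64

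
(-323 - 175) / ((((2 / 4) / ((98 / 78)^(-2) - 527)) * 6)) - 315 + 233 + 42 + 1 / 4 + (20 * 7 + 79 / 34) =14282589103 / 163268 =87479.41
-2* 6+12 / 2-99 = -105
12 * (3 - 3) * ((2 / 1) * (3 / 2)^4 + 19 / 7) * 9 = 0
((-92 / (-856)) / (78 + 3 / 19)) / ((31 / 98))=21413 / 4925745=0.00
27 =27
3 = 3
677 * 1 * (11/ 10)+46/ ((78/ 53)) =302623/ 390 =775.96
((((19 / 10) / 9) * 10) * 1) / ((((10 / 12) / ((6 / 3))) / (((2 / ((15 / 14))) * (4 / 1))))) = 37.83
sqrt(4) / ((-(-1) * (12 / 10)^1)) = 5 / 3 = 1.67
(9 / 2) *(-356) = -1602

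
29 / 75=0.39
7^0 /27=1 /27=0.04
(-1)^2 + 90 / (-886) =0.90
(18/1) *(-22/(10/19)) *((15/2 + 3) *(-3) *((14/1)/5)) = 1659042/25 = 66361.68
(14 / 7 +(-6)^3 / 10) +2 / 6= -289 / 15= -19.27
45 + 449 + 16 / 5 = 2486 / 5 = 497.20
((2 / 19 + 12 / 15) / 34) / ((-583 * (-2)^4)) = -43 / 15064720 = -0.00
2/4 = 1/2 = 0.50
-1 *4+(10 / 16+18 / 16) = -9 / 4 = -2.25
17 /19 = 0.89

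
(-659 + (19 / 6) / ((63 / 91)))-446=-59423 / 54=-1100.43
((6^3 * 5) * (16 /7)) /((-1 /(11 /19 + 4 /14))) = -1987200 /931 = -2134.48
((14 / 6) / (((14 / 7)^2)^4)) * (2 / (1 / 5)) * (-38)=-665 / 192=-3.46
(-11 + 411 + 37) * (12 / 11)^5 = 108739584 / 161051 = 675.19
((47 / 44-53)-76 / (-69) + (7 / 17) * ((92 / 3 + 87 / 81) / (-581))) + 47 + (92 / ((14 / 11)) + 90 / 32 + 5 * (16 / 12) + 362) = 474892321195 / 1079516592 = 439.91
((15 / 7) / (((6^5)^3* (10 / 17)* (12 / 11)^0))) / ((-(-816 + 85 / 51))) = 17 / 1786807426940928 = 0.00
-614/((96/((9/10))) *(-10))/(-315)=-0.00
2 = 2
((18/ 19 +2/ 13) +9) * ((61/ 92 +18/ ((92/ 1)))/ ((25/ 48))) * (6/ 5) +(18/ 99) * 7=33209782/ 1562275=21.26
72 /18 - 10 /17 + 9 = 211 /17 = 12.41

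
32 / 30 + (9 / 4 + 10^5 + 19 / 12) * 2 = 3000131 / 15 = 200008.73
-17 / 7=-2.43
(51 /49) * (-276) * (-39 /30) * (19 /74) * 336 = 41721264 /1295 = 32217.19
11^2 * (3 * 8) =2904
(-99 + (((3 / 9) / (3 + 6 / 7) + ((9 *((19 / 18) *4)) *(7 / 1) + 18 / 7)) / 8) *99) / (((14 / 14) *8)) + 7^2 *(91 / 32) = 2187557 / 4032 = 542.55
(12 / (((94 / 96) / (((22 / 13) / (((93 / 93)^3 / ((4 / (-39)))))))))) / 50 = -8448 / 198575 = -0.04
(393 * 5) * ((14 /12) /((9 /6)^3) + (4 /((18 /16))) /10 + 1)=90259 /27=3342.93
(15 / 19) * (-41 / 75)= -41 / 95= -0.43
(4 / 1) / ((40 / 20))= 2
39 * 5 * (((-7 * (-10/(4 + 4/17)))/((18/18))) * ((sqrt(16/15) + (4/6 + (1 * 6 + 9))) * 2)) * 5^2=386750 * sqrt(15)/9 + 45443125/18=2691048.76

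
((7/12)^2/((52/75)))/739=1225/1844544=0.00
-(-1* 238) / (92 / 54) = 3213 / 23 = 139.70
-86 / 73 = -1.18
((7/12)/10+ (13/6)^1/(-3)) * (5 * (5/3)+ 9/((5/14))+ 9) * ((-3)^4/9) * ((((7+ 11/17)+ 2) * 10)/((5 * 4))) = -3125881/2550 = -1225.84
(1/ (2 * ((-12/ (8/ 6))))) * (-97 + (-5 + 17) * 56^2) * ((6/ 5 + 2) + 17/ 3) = -998431/ 54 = -18489.46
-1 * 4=-4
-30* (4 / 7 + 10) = -2220 / 7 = -317.14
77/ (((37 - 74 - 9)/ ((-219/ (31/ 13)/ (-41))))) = -219219/ 58466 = -3.75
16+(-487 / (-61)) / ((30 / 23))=40481 / 1830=22.12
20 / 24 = 5 / 6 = 0.83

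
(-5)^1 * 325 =-1625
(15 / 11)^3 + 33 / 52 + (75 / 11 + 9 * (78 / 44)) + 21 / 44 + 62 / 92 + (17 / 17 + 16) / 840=27.11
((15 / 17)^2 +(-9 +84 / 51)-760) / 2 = -110770 / 289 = -383.29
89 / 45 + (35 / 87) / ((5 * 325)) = 167786 / 84825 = 1.98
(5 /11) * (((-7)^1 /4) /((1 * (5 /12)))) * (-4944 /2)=51912 /11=4719.27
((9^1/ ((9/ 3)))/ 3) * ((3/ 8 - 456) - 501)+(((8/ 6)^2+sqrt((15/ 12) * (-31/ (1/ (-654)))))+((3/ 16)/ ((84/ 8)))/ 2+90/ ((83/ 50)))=-75349591/ 83664+sqrt(101370)/ 2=-741.43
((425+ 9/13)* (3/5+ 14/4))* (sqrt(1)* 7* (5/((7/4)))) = 453788/13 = 34906.77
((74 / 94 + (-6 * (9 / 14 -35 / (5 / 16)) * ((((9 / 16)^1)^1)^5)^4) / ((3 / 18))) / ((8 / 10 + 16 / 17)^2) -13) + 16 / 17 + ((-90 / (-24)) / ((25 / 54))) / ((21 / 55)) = 698195748388835104730540587847913 / 74052190138913808908689747214336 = 9.43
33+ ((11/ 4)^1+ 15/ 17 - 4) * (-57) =3669/ 68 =53.96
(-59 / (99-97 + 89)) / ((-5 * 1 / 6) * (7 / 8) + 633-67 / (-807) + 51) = -253936 / 267645105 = -0.00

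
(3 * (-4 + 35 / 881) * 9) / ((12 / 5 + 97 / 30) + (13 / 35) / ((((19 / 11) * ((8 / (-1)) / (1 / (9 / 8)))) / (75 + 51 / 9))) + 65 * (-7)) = 3382829730 / 14277458689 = 0.24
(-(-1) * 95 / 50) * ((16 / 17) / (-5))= -152 / 425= -0.36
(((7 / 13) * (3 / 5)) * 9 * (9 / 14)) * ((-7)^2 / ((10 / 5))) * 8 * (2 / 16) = 45.80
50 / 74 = 25 / 37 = 0.68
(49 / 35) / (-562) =-7 / 2810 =-0.00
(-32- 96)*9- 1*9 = -1161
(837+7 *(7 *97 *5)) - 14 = 24588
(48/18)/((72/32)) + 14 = 410/27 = 15.19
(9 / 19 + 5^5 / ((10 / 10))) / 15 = 59384 / 285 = 208.36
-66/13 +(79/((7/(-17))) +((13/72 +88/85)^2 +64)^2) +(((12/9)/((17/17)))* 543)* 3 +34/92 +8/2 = 18400247447032111992173/2936127542100480000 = 6266.84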